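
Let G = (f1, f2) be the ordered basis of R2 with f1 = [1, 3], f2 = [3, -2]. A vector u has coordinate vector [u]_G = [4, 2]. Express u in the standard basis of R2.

By definition u = 4f1 + 2f2.
Summing componentwise gives [10, 8].

[10, 8]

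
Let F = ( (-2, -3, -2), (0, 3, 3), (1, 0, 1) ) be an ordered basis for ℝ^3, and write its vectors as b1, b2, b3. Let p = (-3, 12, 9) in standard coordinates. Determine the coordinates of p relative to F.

(0, 4, -3)

Write p = c_1 b1 + ... + c_3 b3 and solve for the c_i.
Solving this 3x3 system gives c = (0, 4, -3).
Check: 0·b1 + 4b2 - 3b3 = (-3, 12, 9).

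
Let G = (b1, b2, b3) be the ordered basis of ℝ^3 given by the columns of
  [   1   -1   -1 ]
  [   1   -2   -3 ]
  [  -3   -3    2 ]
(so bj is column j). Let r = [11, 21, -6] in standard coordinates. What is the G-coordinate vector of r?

[r]_G is the unique c with M c = r, where M has columns b1, ..., b3.
Solving this 3x3 system gives c = (4, -4, -3).
Check: 4b1 - 4b2 - 3b3 = [11, 21, -6].

[4, -4, -3]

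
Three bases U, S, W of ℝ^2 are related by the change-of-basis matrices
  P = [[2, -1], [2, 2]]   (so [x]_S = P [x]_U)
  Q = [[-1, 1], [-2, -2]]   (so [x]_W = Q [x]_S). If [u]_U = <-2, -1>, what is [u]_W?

Composing the changes, [u]_W = Q P [u]_U.
Q P = [[0, 3], [-8, -2]]; applying this to <-2, -1> gives <-3, 18>.

<-3, 18>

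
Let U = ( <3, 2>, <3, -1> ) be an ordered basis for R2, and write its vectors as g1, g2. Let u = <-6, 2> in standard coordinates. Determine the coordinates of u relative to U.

Write u = c_1 g1 + c_2 g2 and solve for the c_i.
System: 3c_1 + 3c_2 = -6, 2c_1 - c_2 = 2; solving gives c_1 = 0, c_2 = -2.
Check: 0·g1 - 2g2 = <-6, 2>.

<0, -2>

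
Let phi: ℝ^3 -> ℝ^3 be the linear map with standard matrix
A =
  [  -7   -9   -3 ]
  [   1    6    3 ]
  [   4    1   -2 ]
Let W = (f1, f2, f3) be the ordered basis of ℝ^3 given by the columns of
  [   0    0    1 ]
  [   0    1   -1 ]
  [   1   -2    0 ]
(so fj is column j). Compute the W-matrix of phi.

Let P have columns f1, ..., f3. Then [phi]_W = P^(-1) A P.
Here det P = -1, so P^(-1) is integer; computing A P first and then P^(-1)(A P) gives [[-2, -1, -3], [0, -3, -3], [-3, -3, 2]].

[[-2, -1, -3], [0, -3, -3], [-3, -3, 2]]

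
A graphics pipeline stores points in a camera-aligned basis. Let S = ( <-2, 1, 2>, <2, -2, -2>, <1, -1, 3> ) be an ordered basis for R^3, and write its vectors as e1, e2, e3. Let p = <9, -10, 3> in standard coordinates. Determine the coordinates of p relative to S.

<1, 4, 3>

Write p = c_1 e1 + ... + c_3 e3 and solve for the c_i.
Solving this 3x3 system gives c = (1, 4, 3).
Check: e1 + 4e2 + 3e3 = <9, -10, 3>.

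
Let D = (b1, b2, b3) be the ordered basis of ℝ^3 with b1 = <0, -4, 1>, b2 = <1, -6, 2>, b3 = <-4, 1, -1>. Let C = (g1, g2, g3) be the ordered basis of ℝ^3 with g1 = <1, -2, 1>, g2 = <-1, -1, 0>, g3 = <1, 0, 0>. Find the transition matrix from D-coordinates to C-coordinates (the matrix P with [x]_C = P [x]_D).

Take x = bj: its D-coordinates are the j-th standard unit vector, so P e_j — column j of P — equals [bj]_C.
b1 = g1 + 2g2 + g3, giving column 1 = <1, 2, 1>; repeating for each j gives P = [[1, 2, -1], [2, 2, 1], [1, 1, -2]].

[[1, 2, -1], [2, 2, 1], [1, 1, -2]]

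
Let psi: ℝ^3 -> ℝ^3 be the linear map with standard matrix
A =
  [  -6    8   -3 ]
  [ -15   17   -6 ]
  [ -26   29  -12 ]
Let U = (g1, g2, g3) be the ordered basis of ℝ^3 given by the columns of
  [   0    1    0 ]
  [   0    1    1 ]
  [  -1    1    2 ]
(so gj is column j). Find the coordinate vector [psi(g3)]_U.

<3, 2, 3>

Column 3 of [psi]_U is the U-coordinate vector of psi(g3).
In standard coordinates psi(g3) = A g3 = <2, 5, 5>.
Converting to U: <2, 5, 5> = 3g1 + 2g2 + 3g3, so the coordinate vector is <3, 2, 3>.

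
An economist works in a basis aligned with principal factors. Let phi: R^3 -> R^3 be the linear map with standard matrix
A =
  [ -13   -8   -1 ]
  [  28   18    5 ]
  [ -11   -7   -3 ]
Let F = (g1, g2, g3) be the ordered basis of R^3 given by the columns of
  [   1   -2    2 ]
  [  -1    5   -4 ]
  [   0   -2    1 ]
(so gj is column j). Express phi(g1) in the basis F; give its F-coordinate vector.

<-3, 3, 2>

Compute phi(g1) = A g1 = <-5, 10, -4> in standard coordinates.
Then write this in F-coordinates: solve for y in y_1 g1 + ... + y_3 g3 = <-5, 10, -4>.
This gives y = <-3, 3, 2>, which is column 1 of [phi]_F.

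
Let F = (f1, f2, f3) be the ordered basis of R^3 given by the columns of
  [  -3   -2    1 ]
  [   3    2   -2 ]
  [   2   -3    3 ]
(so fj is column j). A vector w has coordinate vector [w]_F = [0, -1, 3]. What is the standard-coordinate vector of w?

By definition w = 0·f1 - f2 + 3f3.
Summing componentwise gives [5, -8, 12].

[5, -8, 12]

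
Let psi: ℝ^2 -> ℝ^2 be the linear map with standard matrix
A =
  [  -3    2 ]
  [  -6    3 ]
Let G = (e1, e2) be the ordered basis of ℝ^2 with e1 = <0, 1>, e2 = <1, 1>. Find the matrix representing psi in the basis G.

[[1, -2], [2, -1]]

The j-th column of [psi]_G is [psi(ej)]_G.
psi(e1) = A e1 = <2, 3> = e1 + 2e2, so column 1 is <1, 2>.
Repeating for e2 and assembling the columns gives [[1, -2], [2, -1]].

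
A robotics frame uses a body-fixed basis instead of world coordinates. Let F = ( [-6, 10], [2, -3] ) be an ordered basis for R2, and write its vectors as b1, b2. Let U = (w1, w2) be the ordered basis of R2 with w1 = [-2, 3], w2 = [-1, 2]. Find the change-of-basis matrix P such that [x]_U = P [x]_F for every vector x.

Column j of P is [bj]_U, since P maps F-coordinates to U-coordinates.
Expressing b1 in U: b1 = 2w1 + 2w2, so column 1 of P is [2, 2].
Doing the same for each bj gives P = [[2, -1], [2, 0]].

[[2, -1], [2, 0]]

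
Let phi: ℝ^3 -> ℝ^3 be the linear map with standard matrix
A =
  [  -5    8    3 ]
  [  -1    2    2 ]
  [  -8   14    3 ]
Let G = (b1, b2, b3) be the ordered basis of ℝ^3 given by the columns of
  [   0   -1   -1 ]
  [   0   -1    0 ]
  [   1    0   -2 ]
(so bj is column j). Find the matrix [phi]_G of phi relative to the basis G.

The j-th column of [phi]_G is [phi(bj)]_G.
phi(b1) = A b1 = <3, 2, 3> = b1 - 2b2 - b3, so column 1 is <1, -2, -1>.
Repeating for b2, b3 and assembling the columns gives [[1, -2, -2], [-2, 1, 3], [-1, 2, -2]].

[[1, -2, -2], [-2, 1, 3], [-1, 2, -2]]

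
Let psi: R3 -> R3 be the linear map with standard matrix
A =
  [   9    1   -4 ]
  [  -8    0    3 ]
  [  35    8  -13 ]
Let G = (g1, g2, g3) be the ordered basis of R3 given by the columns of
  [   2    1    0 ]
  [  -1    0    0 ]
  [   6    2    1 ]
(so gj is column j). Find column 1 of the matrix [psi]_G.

Column 1 of [psi]_G is the G-coordinate vector of psi(g1).
In standard coordinates psi(g1) = A g1 = <-7, 2, -16>.
Converting to G: <-7, 2, -16> = -2g1 - 3g2 + 2g3, so the coordinate vector is <-2, -3, 2>.

<-2, -3, 2>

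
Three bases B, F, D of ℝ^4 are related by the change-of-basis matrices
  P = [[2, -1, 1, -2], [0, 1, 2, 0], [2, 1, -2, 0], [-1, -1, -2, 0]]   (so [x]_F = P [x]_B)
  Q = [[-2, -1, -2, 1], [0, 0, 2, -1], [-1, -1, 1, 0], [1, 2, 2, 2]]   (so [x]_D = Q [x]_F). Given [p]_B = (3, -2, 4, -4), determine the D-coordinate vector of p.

Composing the changes, [p]_D = Q P [p]_B.
Q P = [[-9, -2, -2, 4], [5, 3, -2, 0], [0, 1, -5, 2], [4, 1, -3, -2]]; applying this to (3, -2, 4, -4) gives (-47, 1, -30, 6).

(-47, 1, -30, 6)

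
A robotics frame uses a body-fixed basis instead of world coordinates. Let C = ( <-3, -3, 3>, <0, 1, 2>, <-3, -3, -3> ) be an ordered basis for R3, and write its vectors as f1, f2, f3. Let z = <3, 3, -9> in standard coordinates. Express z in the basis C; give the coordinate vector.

<-2, 0, 1>

[z]_C is the unique c with M c = z, where M has columns f1, ..., f3.
Row-reducing the augmented matrix [M | z] gives c = (-2, 0, 1).
Check: -2f1 + 0·f2 + f3 = <3, 3, -9>.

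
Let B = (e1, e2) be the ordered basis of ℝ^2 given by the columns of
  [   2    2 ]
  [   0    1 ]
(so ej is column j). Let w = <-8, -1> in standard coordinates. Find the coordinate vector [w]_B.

<-3, -1>

[w]_B is the unique c with M c = w, where M has columns e1, e2.
System: 2c_1 + 2c_2 = -8, 0c_1 + c_2 = -1; solving gives c_1 = -3, c_2 = -1.
Check: -3e1 - e2 = <-8, -1>.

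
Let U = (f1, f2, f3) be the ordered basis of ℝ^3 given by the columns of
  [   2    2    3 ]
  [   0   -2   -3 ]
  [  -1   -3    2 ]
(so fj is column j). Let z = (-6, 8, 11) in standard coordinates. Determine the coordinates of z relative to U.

[z]_U is the unique c with M c = z, where M has columns f1, ..., f3.
Row-reducing the augmented matrix [M | z] gives c = (1, -4, 0).
Check: f1 - 4f2 + 0·f3 = (-6, 8, 11).

(1, -4, 0)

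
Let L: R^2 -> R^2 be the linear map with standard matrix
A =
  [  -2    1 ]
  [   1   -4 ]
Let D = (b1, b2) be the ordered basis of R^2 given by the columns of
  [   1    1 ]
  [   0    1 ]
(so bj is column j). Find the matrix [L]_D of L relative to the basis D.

[[-3, 2], [1, -3]]

With P the matrix whose columns are b1, b2, [L]_D = P^(-1) A P.
Column by column: L(b1) = A b1 = <-2, 1>; its D-coordinates <-3, 1> give column 1.
Continuing for each basis vector yields [L]_D = [[-3, 2], [1, -3]].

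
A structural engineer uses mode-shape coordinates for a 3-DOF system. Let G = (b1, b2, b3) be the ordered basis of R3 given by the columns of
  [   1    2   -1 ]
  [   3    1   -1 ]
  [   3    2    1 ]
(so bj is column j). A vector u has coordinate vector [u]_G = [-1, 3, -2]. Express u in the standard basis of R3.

By definition u = -b1 + 3b2 - 2b3.
Summing componentwise gives [7, 2, 1].

[7, 2, 1]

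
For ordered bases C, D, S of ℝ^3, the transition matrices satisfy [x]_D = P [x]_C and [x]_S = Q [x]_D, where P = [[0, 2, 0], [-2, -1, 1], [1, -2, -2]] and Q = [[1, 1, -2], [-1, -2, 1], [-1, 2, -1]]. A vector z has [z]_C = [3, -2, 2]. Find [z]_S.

Composing the changes, [z]_S = Q P [z]_C.
Q P = [[-4, 5, 5], [5, -2, -4], [-5, -2, 4]]; applying this to [3, -2, 2] gives [-12, 11, -3].

[-12, 11, -3]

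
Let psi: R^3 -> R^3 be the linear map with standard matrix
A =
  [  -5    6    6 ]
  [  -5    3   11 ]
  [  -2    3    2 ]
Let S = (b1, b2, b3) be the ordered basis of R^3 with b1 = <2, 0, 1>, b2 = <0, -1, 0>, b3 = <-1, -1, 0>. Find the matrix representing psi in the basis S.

The j-th column of [psi]_S is [psi(bj)]_S.
psi(b1) = A b1 = <-4, 1, -2> = -2b1 - b2 + 0·b3, so column 1 is <-2, -1, 0>.
Repeating for b2, b3 and assembling the columns gives [[-2, -3, -1], [-1, 3, -1], [0, 0, -1]].

[[-2, -3, -1], [-1, 3, -1], [0, 0, -1]]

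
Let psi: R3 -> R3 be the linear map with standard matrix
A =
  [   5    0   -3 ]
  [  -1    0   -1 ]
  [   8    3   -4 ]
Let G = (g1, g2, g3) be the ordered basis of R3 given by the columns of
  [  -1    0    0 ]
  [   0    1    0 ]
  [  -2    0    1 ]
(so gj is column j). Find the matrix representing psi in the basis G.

With P the matrix whose columns are g1, ..., g3, [psi]_G = P^(-1) A P.
Column by column: psi(g1) = A g1 = [1, 3, 0]; its G-coordinates [-1, 3, -2] give column 1.
Continuing for each basis vector yields [psi]_G = [[-1, 0, 3], [3, 0, -1], [-2, 3, 2]].

[[-1, 0, 3], [3, 0, -1], [-2, 3, 2]]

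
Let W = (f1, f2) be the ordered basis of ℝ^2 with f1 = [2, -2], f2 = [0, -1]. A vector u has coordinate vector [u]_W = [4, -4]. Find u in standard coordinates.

u = M [u]_W, where M has columns f1, f2.
Carrying out the matrix-vector product, u = [8, -4].

[8, -4]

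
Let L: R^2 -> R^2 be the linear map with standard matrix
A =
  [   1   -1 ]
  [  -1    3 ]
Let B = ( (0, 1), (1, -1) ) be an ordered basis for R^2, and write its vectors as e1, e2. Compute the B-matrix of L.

Let P have columns e1, e2. Then [L]_B = P^(-1) A P.
Here det P = -1, so P^(-1) is integer; computing A P first and then P^(-1)(A P) gives [[2, -2], [-1, 2]].

[[2, -2], [-1, 2]]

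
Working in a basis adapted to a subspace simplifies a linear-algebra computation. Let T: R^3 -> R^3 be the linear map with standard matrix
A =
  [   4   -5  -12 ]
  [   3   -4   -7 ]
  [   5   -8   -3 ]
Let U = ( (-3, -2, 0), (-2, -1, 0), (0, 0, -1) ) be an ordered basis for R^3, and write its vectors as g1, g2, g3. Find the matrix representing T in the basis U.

Let P have columns g1, ..., g3. Then [T]_U = P^(-1) A P.
Here det P = 1, so P^(-1) is integer; computing A P first and then P^(-1)(A P) gives [[0, 1, -2], [1, 0, -3], [-1, 2, -3]].

[[0, 1, -2], [1, 0, -3], [-1, 2, -3]]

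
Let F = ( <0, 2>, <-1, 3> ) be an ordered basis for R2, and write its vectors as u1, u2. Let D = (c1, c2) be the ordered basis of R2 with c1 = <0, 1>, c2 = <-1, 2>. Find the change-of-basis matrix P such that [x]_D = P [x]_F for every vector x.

[[2, 1], [0, 1]]

Take x = uj: its F-coordinates are the j-th standard unit vector, so P e_j — column j of P — equals [uj]_D.
u1 = 2c1 + 0·c2, giving column 1 = <2, 0>; repeating for each j gives P = [[2, 1], [0, 1]].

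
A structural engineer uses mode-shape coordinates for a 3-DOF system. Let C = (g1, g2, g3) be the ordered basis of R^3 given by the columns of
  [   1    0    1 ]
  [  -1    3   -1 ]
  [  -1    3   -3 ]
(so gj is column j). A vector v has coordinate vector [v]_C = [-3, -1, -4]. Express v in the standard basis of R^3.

By definition v = -3g1 - g2 - 4g3.
Summing componentwise gives [-7, 4, 12].

[-7, 4, 12]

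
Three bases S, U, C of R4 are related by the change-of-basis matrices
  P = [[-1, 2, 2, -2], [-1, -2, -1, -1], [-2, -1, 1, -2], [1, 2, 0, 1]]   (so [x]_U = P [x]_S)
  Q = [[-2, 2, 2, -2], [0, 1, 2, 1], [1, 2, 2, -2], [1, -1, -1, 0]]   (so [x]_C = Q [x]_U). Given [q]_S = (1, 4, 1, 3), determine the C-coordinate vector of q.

First [q]_U = P [q]_S = (3, -13, -11, 12).
Then [q]_C = Q [q]_U = (-78, -23, -69, 27).

(-78, -23, -69, 27)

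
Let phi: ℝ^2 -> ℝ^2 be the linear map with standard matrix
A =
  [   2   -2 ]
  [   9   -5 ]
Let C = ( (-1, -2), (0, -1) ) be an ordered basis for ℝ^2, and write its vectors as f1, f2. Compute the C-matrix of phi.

Let P have columns f1, f2. Then [phi]_C = P^(-1) A P.
Here det P = 1, so P^(-1) is integer; computing A P first and then P^(-1)(A P) gives [[-2, -2], [3, -1]].

[[-2, -2], [3, -1]]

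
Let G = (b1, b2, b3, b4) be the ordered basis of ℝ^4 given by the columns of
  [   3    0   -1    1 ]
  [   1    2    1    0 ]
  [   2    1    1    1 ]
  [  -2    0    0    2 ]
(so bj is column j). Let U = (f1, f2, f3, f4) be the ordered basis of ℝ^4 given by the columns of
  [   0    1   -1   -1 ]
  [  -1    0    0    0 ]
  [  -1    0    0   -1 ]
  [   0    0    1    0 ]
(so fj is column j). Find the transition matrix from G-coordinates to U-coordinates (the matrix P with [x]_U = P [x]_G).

[[-1, -2, -1, 0], [0, 1, -1, 2], [-2, 0, 0, 2], [-1, 1, 0, -1]]

Take x = bj: its G-coordinates are the j-th standard unit vector, so P e_j — column j of P — equals [bj]_U.
b1 = -f1 + 0·f2 - 2f3 - f4, giving column 1 = (-1, 0, -2, -1); repeating for each j gives P = [[-1, -2, -1, 0], [0, 1, -1, 2], [-2, 0, 0, 2], [-1, 1, 0, -1]].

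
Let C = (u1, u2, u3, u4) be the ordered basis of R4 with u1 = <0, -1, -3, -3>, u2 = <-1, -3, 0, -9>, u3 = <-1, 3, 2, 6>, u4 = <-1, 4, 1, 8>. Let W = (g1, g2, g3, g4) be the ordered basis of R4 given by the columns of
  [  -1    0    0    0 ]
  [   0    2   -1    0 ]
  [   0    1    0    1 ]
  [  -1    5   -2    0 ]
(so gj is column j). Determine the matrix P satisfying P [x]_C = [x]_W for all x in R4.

Column j of P is [uj]_W, since P maps C-coordinates to W-coordinates.
Expressing u1 in W: u1 = 0·g1 - g2 - g3 - 2g4, so column 1 of P is <0, -1, -1, -2>.
Doing the same for each uj gives P = [[0, 1, 1, 1], [-1, -2, 1, 1], [-1, -1, -1, -2], [-2, 2, 1, 0]].

[[0, 1, 1, 1], [-1, -2, 1, 1], [-1, -1, -1, -2], [-2, 2, 1, 0]]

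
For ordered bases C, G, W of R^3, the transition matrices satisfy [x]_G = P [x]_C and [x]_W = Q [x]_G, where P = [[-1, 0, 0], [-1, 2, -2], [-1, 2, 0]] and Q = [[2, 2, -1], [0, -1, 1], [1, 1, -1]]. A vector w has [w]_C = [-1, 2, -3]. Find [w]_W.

[19, -6, 7]

Composing the changes, [w]_W = Q P [w]_C.
Q P = [[-3, 2, -4], [0, 0, 2], [-1, 0, -2]]; applying this to [-1, 2, -3] gives [19, -6, 7].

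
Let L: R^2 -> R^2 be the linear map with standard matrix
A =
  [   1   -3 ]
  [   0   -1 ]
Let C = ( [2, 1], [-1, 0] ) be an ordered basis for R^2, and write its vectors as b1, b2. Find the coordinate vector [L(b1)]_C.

Column 1 of [L]_C is the C-coordinate vector of L(b1).
In standard coordinates L(b1) = A b1 = [-1, -1].
Converting to C: [-1, -1] = -b1 - b2, so the coordinate vector is [-1, -1].

[-1, -1]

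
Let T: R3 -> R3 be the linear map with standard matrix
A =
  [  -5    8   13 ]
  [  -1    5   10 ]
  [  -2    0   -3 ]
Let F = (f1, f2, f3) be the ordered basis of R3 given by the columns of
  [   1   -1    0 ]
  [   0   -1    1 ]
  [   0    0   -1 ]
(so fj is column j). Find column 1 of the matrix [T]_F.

Column 1 of [T]_F is the F-coordinate vector of T(f1).
In standard coordinates T(f1) = A f1 = [-5, -1, -2].
Converting to F: [-5, -1, -2] = -2f1 + 3f2 + 2f3, so the coordinate vector is [-2, 3, 2].

[-2, 3, 2]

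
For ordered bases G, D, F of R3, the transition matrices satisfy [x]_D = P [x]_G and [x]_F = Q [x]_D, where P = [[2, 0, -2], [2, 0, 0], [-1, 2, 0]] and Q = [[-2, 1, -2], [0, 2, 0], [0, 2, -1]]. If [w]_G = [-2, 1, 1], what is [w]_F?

First [w]_D = P [w]_G = [-6, -4, 4].
Then [w]_F = Q [w]_D = [0, -8, -12].

[0, -8, -12]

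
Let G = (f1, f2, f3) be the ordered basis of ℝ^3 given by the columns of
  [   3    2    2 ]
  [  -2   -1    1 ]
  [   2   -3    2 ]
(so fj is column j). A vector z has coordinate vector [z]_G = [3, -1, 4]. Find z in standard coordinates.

[15, -1, 17]

By definition z = 3f1 - f2 + 4f3.
Summing componentwise gives [15, -1, 17].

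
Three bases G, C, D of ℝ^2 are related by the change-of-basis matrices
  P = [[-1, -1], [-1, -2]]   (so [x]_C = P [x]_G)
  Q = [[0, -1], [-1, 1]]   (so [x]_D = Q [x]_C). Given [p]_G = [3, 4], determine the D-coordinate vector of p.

[11, -4]

First [p]_C = P [p]_G = [-7, -11].
Then [p]_D = Q [p]_C = [11, -4].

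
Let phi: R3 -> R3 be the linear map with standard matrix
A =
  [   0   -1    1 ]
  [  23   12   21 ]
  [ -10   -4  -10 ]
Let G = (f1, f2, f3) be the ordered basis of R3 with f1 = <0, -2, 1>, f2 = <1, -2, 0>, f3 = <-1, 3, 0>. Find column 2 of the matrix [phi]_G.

<-2, 1, -1>

Column 2 of [phi]_G is the G-coordinate vector of phi(f2).
In standard coordinates phi(f2) = A f2 = <2, -1, -2>.
Converting to G: <2, -1, -2> = -2f1 + f2 - f3, so the coordinate vector is <-2, 1, -1>.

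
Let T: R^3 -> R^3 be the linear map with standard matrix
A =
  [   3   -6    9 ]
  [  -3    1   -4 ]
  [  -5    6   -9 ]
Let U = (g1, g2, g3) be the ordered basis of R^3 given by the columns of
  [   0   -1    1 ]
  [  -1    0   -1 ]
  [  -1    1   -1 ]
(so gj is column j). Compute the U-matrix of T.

The j-th column of [T]_U is [T(gj)]_U.
T(g1) = A g1 = (-3, 3, 3) = 0·g1 + 0·g2 - 3g3, so column 1 is (0, 0, -3).
Repeating for g2, g3 and assembling the columns gives [[0, -2, 2], [0, -3, -2], [-3, 3, -2]].

[[0, -2, 2], [0, -3, -2], [-3, 3, -2]]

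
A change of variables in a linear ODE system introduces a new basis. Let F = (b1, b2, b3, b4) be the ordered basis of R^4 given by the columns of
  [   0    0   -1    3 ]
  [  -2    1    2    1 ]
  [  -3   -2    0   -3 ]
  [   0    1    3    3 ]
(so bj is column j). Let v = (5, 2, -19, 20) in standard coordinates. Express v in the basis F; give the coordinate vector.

(4, -1, 4, 3)

[v]_F is the unique c with M c = v, where M has columns b1, ..., b4.
Row-reducing the augmented matrix [M | v] gives c = (4, -1, 4, 3).
Check: 4b1 - b2 + 4b3 + 3b4 = (5, 2, -19, 20).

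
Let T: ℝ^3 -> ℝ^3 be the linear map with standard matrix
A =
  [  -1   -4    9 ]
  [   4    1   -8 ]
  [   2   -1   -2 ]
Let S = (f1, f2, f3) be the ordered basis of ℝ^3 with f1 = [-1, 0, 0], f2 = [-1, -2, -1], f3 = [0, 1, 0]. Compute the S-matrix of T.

Let P have columns f1, ..., f3. Then [T]_S = P^(-1) A P.
Here det P = -1, so P^(-1) is integer; computing A P first and then P^(-1)(A P) gives [[-3, 2, 3], [2, -2, 1], [0, -2, 3]].

[[-3, 2, 3], [2, -2, 1], [0, -2, 3]]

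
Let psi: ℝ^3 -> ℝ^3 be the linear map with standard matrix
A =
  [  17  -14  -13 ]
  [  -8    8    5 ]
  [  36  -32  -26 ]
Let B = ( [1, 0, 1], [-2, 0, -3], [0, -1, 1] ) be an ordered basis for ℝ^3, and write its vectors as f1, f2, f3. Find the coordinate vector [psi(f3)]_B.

[-3, -2, 3]

Compute psi(f3) = A f3 = [1, -3, 6] in standard coordinates.
Then write this in B-coordinates: solve for y in y_1 f1 + ... + y_3 f3 = [1, -3, 6].
This gives y = [-3, -2, 3], which is column 3 of [psi]_B.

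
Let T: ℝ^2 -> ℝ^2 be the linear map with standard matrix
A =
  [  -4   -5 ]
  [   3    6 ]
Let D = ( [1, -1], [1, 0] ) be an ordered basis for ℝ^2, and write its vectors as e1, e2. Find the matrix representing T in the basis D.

[[3, -3], [-2, -1]]

The j-th column of [T]_D is [T(ej)]_D.
T(e1) = A e1 = [1, -3] = 3e1 - 2e2, so column 1 is [3, -2].
Repeating for e2 and assembling the columns gives [[3, -3], [-2, -1]].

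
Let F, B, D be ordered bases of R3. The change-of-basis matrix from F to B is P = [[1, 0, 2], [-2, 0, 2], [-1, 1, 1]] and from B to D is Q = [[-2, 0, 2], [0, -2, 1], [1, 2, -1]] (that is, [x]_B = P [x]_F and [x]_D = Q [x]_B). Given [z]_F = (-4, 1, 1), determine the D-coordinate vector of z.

First [z]_B = P [z]_F = (-2, 10, 6).
Then [z]_D = Q [z]_B = (16, -14, 12).

(16, -14, 12)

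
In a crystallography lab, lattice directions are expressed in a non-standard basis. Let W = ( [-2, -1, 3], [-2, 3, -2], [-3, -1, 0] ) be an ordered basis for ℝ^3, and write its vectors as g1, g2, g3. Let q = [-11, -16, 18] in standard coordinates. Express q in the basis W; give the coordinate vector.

[4, -3, 3]

Write q = c_1 g1 + ... + c_3 g3 and solve for the c_i.
Solving this 3x3 system gives c = (4, -3, 3).
Check: 4g1 - 3g2 + 3g3 = [-11, -16, 18].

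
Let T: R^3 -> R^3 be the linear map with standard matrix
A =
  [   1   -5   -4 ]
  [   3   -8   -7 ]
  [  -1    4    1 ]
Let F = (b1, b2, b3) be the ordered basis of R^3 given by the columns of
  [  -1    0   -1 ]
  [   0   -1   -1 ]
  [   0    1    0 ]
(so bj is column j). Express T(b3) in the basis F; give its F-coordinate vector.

Column 3 of [T]_F is the F-coordinate vector of T(b3).
In standard coordinates T(b3) = A b3 = (4, 5, -3).
Converting to F: (4, 5, -3) = -2b1 - 3b2 - 2b3, so the coordinate vector is (-2, -3, -2).

(-2, -3, -2)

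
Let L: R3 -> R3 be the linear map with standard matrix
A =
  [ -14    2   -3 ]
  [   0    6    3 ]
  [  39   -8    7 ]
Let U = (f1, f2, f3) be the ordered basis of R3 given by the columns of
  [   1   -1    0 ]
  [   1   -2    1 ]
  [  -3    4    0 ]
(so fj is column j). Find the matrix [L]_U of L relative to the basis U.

With P the matrix whose columns are f1, ..., f3, [L]_U = P^(-1) A P.
Column by column: L(f1) = A f1 = <-3, -3, 10>; its U-coordinates <-2, 1, 1> give column 1.
Continuing for each basis vector yields [L]_U = [[-2, -3, 0], [1, -1, -2], [1, 1, 2]].

[[-2, -3, 0], [1, -1, -2], [1, 1, 2]]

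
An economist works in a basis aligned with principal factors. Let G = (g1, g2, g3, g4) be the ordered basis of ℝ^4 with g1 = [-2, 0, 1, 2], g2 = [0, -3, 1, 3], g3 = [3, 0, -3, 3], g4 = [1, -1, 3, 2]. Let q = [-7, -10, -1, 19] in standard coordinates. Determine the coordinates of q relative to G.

Write q = c_1 g1 + ... + c_4 g4 and solve for the c_i.
Solving this 4x4 system gives c = (4, 4, 1, -2).
Check: 4g1 + 4g2 + g3 - 2g4 = [-7, -10, -1, 19].

[4, 4, 1, -2]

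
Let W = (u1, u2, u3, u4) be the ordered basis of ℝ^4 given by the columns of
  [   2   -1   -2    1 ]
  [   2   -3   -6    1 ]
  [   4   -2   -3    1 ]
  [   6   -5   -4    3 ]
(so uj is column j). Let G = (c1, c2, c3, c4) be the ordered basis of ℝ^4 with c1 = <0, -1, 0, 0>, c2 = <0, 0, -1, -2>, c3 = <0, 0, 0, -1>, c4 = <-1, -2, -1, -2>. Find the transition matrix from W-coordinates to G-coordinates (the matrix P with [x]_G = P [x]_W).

Let M have columns uj and N have columns cj. Then for every x, N [x]_G = x = M [x]_W, so P = N^(-1) M.
Since det N = -1, N^(-1) has integer entries; multiplying gives P = [[2, 1, 2, 1], [-2, 1, 1, 0], [2, 1, -2, -1], [-2, 1, 2, -1]].

[[2, 1, 2, 1], [-2, 1, 1, 0], [2, 1, -2, -1], [-2, 1, 2, -1]]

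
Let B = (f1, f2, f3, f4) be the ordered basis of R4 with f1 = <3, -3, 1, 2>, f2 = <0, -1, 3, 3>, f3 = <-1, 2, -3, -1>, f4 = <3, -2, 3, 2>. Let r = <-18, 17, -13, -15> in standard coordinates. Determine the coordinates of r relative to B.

We seek scalars with c_1 f1 + ... + c_4 f4 = r; equivalently solve M c = r where the columns of M are f1, ..., f4.
Solving this 4x4 system gives c = (-4, -1, 0, -2).
Check: -4f1 - f2 + 0·f3 - 2f4 = <-18, 17, -13, -15>.

<-4, -1, 0, -2>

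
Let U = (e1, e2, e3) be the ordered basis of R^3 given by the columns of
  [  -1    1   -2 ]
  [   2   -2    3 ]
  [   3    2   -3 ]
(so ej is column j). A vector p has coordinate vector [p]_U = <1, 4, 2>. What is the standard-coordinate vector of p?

By definition p = e1 + 4e2 + 2e3.
Summing componentwise gives <-1, 0, 5>.

<-1, 0, 5>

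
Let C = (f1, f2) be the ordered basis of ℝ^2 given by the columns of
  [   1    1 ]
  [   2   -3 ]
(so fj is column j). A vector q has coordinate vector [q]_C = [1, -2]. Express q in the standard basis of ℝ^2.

The coordinates say q = f1 - 2f2; adding the scaled basis vectors gives [-1, 8].

[-1, 8]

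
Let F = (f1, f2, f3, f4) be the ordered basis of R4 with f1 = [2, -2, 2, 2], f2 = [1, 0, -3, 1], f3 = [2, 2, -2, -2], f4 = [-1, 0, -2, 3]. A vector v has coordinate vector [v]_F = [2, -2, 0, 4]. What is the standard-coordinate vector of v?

[-2, -4, 2, 14]

The coordinates say v = 2f1 - 2f2 + 0·f3 + 4f4; adding the scaled basis vectors gives [-2, -4, 2, 14].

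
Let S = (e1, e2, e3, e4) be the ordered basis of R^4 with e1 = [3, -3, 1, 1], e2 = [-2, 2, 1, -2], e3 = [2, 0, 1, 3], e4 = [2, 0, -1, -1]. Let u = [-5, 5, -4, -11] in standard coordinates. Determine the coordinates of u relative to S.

[-1, 1, -2, 2]

Write u = c_1 e1 + ... + c_4 e4 and solve for the c_i.
Solving this 4x4 system gives c = (-1, 1, -2, 2).
Check: -e1 + e2 - 2e3 + 2e4 = [-5, 5, -4, -11].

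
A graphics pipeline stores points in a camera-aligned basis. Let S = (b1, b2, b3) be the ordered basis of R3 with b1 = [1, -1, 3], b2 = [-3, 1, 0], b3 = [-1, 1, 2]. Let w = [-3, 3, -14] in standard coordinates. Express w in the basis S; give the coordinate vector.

[-4, 0, -1]

We seek scalars with c_1 b1 + ... + c_3 b3 = w; equivalently solve M c = w where the columns of M are b1, ..., b3.
Row-reducing the augmented matrix [M | w] gives c = (-4, 0, -1).
Check: -4b1 + 0·b2 - b3 = [-3, 3, -14].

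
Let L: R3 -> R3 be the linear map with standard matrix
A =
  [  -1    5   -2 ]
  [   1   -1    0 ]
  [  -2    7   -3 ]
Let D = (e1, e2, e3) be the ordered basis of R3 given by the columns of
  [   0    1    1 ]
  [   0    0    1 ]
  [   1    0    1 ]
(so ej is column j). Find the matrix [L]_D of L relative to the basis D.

With P the matrix whose columns are e1, ..., e3, [L]_D = P^(-1) A P.
Column by column: L(e1) = A e1 = [-2, 0, -3]; its D-coordinates [-3, -2, 0] give column 1.
Continuing for each basis vector yields [L]_D = [[-3, -3, 2], [-2, -2, 2], [0, 1, 0]].

[[-3, -3, 2], [-2, -2, 2], [0, 1, 0]]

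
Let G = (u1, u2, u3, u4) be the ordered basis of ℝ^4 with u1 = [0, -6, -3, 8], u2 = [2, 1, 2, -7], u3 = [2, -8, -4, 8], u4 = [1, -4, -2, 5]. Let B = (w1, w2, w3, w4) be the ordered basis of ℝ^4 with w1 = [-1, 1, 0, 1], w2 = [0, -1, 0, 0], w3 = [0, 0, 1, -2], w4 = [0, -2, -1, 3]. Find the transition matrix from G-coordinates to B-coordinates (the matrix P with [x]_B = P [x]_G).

Column j of P is [uj]_B, since P maps G-coordinates to B-coordinates.
Expressing u1 in B: u1 = 0·w1 + 2w2 - w3 + 2w4, so column 1 of P is [0, 2, -1, 2].
Doing the same for each uj gives P = [[0, -2, -2, -1], [2, -1, 2, -1], [-1, 1, -2, 0], [2, -1, 2, 2]].

[[0, -2, -2, -1], [2, -1, 2, -1], [-1, 1, -2, 0], [2, -1, 2, 2]]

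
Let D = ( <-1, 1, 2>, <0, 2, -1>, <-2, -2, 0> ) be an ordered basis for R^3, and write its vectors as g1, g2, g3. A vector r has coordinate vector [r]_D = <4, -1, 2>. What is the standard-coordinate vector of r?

<-8, -2, 9>

r = M [r]_D, where M has columns g1, ..., g3.
Carrying out the matrix-vector product, r = <-8, -2, 9>.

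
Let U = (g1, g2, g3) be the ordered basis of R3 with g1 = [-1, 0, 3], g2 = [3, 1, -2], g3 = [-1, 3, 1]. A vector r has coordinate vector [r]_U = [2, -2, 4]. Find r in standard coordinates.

By definition r = 2g1 - 2g2 + 4g3.
Summing componentwise gives [-12, 10, 14].

[-12, 10, 14]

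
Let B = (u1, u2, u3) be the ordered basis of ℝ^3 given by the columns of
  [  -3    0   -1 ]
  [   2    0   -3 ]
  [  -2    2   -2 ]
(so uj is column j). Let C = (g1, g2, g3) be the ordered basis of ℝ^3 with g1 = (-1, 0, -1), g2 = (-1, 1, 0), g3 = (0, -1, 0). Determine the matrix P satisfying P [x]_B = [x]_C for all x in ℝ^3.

[[2, -2, 2], [1, 2, -1], [-1, 2, 2]]

Take x = uj: its B-coordinates are the j-th standard unit vector, so P e_j — column j of P — equals [uj]_C.
u1 = 2g1 + g2 - g3, giving column 1 = (2, 1, -1); repeating for each j gives P = [[2, -2, 2], [1, 2, -1], [-1, 2, 2]].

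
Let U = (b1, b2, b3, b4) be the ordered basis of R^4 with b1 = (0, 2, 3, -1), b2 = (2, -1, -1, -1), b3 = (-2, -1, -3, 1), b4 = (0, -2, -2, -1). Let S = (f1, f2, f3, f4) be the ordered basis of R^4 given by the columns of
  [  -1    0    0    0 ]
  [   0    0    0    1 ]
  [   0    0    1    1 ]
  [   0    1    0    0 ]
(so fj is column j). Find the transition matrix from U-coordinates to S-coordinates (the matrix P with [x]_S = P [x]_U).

Take x = bj: its U-coordinates are the j-th standard unit vector, so P e_j — column j of P — equals [bj]_S.
b1 = 0·f1 - f2 + f3 + 2f4, giving column 1 = (0, -1, 1, 2); repeating for each j gives P = [[0, -2, 2, 0], [-1, -1, 1, -1], [1, 0, -2, 0], [2, -1, -1, -2]].

[[0, -2, 2, 0], [-1, -1, 1, -1], [1, 0, -2, 0], [2, -1, -1, -2]]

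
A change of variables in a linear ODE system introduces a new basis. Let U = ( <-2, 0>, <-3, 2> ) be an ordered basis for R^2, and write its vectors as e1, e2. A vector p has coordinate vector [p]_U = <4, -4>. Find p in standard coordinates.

By definition p = 4e1 - 4e2.
Summing componentwise gives <4, -8>.

<4, -8>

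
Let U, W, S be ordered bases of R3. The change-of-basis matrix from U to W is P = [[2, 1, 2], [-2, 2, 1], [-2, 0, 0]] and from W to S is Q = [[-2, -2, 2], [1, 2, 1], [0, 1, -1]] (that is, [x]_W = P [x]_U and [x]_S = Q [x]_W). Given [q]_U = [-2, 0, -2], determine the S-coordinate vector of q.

Apply P to get W-coordinates [-8, 2, 4], then Q to get S-coordinates.
The result is [q]_S = [20, 0, -2].

[20, 0, -2]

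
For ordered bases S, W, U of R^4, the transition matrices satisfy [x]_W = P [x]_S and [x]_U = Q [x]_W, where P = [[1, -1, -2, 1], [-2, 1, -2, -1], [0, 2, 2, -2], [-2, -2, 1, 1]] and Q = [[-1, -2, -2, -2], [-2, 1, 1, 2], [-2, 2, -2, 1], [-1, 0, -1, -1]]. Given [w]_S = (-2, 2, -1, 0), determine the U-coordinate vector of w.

First [w]_W = P [w]_S = (-2, 8, 2, -1).
Then [w]_U = Q [w]_W = (-16, 12, 15, 1).

(-16, 12, 15, 1)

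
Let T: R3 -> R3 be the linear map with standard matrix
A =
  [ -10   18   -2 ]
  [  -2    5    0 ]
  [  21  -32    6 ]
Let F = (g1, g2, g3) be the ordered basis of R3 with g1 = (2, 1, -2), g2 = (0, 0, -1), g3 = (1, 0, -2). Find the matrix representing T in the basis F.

The j-th column of [T]_F is [T(gj)]_F.
T(g1) = A g1 = (2, 1, -2) = g1 + 0·g2 + 0·g3, so column 1 is (1, 0, 0).
Repeating for g2, g3 and assembling the columns gives [[1, 0, -2], [0, 2, -1], [0, 2, -2]].

[[1, 0, -2], [0, 2, -1], [0, 2, -2]]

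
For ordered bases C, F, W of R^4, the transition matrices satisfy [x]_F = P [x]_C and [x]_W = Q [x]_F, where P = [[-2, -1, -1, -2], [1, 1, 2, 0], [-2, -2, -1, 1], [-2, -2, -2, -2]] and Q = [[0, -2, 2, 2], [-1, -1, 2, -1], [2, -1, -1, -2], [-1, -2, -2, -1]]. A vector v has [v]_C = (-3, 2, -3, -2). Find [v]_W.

(44, -10, 2, -15)

Apply P to get F-coordinates (11, -7, 3, 12), then Q to get W-coordinates.
The result is [v]_W = (44, -10, 2, -15).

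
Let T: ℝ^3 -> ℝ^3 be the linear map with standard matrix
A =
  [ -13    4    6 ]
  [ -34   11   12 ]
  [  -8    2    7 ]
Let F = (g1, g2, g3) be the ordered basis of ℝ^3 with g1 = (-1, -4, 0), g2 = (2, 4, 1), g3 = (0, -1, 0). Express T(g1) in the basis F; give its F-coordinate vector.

Compute T(g1) = A g1 = (-3, -10, 0) in standard coordinates.
Then write this in F-coordinates: solve for y in y_1 g1 + ... + y_3 g3 = (-3, -10, 0).
This gives y = (3, 0, -2), which is column 1 of [T]_F.

(3, 0, -2)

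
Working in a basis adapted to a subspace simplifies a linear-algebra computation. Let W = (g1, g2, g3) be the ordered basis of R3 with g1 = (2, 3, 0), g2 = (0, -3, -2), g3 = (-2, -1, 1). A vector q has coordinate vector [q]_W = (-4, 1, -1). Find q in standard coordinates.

(-6, -14, -3)

By definition q = -4g1 + g2 - g3.
Summing componentwise gives (-6, -14, -3).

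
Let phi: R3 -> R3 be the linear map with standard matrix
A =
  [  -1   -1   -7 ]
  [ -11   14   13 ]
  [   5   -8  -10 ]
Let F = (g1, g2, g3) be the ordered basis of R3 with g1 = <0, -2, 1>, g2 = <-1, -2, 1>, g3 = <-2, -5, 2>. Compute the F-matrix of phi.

[[1, -3, 3], [-1, 0, 3], [3, 2, 2]]

The j-th column of [phi]_F is [phi(gj)]_F.
phi(g1) = A g1 = <-5, -15, 6> = g1 - g2 + 3g3, so column 1 is <1, -1, 3>.
Repeating for g2, g3 and assembling the columns gives [[1, -3, 3], [-1, 0, 3], [3, 2, 2]].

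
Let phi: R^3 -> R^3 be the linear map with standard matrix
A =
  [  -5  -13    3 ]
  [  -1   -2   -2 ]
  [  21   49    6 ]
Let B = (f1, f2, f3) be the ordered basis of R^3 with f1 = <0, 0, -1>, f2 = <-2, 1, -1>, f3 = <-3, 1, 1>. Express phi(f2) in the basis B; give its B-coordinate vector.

Compute phi(f2) = A f2 = <-6, 2, 1> in standard coordinates.
Then write this in B-coordinates: solve for y in y_1 f1 + ... + y_3 f3 = <-6, 2, 1>.
This gives y = <1, 0, 2>, which is column 2 of [phi]_B.

<1, 0, 2>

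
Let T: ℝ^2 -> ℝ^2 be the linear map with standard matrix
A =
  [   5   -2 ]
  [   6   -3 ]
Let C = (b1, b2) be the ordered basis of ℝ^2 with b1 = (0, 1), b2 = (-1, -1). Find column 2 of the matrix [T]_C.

(0, 3)

Compute T(b2) = A b2 = (-3, -3) in standard coordinates.
Then write this in C-coordinates: solve for y in y_1 b1 + y_2 b2 = (-3, -3).
This gives y = (0, 3), which is column 2 of [T]_C.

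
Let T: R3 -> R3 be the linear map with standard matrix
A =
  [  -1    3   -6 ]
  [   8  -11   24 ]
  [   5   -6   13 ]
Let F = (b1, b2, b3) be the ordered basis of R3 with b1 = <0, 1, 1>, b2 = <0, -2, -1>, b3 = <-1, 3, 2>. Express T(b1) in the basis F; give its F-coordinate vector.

Column 1 of [T]_F is the F-coordinate vector of T(b1).
In standard coordinates T(b1) = A b1 = <-3, 13, 7>.
Converting to F: <-3, 13, 7> = -2b1 - 3b2 + 3b3, so the coordinate vector is <-2, -3, 3>.

<-2, -3, 3>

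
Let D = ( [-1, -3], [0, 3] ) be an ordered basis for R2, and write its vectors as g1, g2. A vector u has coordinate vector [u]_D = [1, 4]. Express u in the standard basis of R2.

By definition u = g1 + 4g2.
Summing componentwise gives [-1, 9].

[-1, 9]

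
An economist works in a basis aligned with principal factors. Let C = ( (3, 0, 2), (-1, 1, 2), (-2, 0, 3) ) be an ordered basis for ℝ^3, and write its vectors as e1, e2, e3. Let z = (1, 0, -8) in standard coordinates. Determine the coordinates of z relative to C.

(-1, 0, -2)

[z]_C is the unique c with M c = z, where M has columns e1, ..., e3.
Solving this 3x3 system gives c = (-1, 0, -2).
Check: -e1 + 0·e2 - 2e3 = (1, 0, -8).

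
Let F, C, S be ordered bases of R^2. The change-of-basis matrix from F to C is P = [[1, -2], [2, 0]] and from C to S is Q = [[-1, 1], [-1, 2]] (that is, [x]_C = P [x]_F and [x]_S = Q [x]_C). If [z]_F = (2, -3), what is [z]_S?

(-4, 0)

Apply P to get C-coordinates (8, 4), then Q to get S-coordinates.
The result is [z]_S = (-4, 0).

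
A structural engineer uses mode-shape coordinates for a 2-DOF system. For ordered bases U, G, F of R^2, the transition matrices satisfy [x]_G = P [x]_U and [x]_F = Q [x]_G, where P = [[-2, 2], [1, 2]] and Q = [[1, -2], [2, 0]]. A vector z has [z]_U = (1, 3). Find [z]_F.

Composing the changes, [z]_F = Q P [z]_U.
Q P = [[-4, -2], [-4, 4]]; applying this to (1, 3) gives (-10, 8).

(-10, 8)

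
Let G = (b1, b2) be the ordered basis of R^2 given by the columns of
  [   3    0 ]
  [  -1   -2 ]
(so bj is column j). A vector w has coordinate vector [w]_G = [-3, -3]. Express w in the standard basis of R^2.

[-9, 9]

By definition w = -3b1 - 3b2.
Summing componentwise gives [-9, 9].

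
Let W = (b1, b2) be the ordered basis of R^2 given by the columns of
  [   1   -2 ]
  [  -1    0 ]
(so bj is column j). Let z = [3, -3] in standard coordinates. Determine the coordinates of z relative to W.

[3, 0]

We seek scalars with c_1 b1 + c_2 b2 = z; equivalently solve M c = z where the columns of M are b1, b2.
System: c_1 - 2c_2 = 3, -c_1 + 0c_2 = -3; solving gives c_1 = 3, c_2 = 0.
Check: 3b1 + 0·b2 = [3, -3].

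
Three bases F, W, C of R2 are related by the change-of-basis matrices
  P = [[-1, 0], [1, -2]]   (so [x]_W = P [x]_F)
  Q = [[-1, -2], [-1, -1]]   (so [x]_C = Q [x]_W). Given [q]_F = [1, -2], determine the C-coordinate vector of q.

[-9, -4]

Composing the changes, [q]_C = Q P [q]_F.
Q P = [[-1, 4], [0, 2]]; applying this to [1, -2] gives [-9, -4].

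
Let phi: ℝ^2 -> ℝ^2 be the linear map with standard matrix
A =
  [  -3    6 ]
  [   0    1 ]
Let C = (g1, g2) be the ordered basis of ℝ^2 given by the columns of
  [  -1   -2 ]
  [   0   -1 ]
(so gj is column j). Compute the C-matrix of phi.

[[-3, -2], [0, 1]]

Let P have columns g1, g2. Then [phi]_C = P^(-1) A P.
Here det P = 1, so P^(-1) is integer; computing A P first and then P^(-1)(A P) gives [[-3, -2], [0, 1]].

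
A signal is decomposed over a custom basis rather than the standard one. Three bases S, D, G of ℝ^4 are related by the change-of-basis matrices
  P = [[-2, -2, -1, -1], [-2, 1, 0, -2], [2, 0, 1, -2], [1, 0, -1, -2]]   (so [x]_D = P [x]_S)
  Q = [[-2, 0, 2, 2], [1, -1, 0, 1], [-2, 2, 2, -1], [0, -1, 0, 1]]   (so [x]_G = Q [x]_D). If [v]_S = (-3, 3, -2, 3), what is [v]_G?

Apply P to get D-coordinates (-1, 3, -14, -7), then Q to get G-coordinates.
The result is [v]_G = (-40, -11, -13, -10).

(-40, -11, -13, -10)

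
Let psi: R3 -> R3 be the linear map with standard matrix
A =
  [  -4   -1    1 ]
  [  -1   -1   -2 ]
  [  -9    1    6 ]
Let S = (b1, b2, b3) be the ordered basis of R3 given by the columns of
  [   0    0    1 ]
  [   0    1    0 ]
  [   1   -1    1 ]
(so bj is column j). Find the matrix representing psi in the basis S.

[[3, -2, -3], [-2, 1, -3], [1, -2, -3]]

Let P have columns b1, ..., b3. Then [psi]_S = P^(-1) A P.
Here det P = -1, so P^(-1) is integer; computing A P first and then P^(-1)(A P) gives [[3, -2, -3], [-2, 1, -3], [1, -2, -3]].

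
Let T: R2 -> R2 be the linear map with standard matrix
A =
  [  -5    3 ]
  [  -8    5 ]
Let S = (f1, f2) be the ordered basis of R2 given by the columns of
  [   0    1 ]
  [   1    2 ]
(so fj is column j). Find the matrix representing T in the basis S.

[[-1, 0], [3, 1]]

Let P have columns f1, f2. Then [T]_S = P^(-1) A P.
Here det P = -1, so P^(-1) is integer; computing A P first and then P^(-1)(A P) gives [[-1, 0], [3, 1]].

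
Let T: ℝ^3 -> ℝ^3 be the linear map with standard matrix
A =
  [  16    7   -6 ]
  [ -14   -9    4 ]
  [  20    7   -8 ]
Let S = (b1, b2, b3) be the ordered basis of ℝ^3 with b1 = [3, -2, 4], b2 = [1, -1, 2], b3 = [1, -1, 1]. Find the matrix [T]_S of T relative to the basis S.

With P the matrix whose columns are b1, ..., b3, [T]_S = P^(-1) A P.
Column by column: T(b1) = A b1 = [10, -8, 14]; its S-coordinates [2, 2, 2] give column 1.
Continuing for each basis vector yields [T]_S = [[2, 0, 2], [2, 0, 0], [2, -3, -3]].

[[2, 0, 2], [2, 0, 0], [2, -3, -3]]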